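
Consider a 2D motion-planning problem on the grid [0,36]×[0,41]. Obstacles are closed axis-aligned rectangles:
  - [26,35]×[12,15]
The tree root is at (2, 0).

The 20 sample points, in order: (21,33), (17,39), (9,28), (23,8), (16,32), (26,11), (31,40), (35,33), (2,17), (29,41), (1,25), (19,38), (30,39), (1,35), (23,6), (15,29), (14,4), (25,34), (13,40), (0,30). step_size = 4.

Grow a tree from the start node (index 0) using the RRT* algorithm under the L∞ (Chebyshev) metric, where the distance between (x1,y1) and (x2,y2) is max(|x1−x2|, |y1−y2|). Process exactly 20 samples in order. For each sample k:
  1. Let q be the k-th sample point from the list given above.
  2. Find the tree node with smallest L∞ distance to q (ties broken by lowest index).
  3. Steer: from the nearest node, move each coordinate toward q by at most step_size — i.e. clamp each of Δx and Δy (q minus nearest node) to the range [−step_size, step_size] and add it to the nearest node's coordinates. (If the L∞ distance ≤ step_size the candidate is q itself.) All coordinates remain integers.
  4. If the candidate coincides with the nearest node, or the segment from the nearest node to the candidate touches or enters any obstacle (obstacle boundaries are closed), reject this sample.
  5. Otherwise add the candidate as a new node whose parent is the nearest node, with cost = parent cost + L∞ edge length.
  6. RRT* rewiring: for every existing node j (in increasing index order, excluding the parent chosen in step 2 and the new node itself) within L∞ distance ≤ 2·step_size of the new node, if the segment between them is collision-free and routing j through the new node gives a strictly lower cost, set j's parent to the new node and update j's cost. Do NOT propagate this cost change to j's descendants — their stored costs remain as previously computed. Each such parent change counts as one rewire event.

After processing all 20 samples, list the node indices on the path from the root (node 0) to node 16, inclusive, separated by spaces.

1. q=(21,33) nearest=0 d=33 new=(6,4) → add node 1 parent=0 cost=4
2. q=(17,39) nearest=1 d=35 new=(10,8) → add node 2 parent=1 cost=8
3. q=(9,28) nearest=2 d=20 new=(9,12) → add node 3 parent=2 cost=12
4. q=(23,8) nearest=2 d=13 new=(14,8) → add node 4 parent=2 cost=12
5. q=(16,32) nearest=3 d=20 new=(13,16) → add node 5 parent=3 cost=16
6. q=(26,11) nearest=4 d=12 new=(18,11) → add node 6 parent=4 cost=16
7. q=(31,40) nearest=5 d=24 new=(17,20) → add node 7 parent=5 cost=20
8. q=(35,33) nearest=7 d=18 new=(21,24) → add node 8 parent=7 cost=24
9. q=(2,17) nearest=3 d=7 new=(5,16) → add node 9 parent=3 cost=16
10. q=(29,41) nearest=8 d=17 new=(25,28) → add node 10 parent=8 cost=28
11. q=(1,25) nearest=9 d=9 new=(1,20) → add node 11 parent=9 cost=20
12. q=(19,38) nearest=10 d=10 new=(21,32) → add node 12 parent=10 cost=32
13. q=(30,39) nearest=12 d=9 new=(25,36) → add node 13 parent=12 cost=36
14. q=(1,35) nearest=11 d=15 new=(1,24) → add node 14 parent=11 cost=24
15. q=(23,6) nearest=6 d=5 new=(22,7) → add node 15 parent=6 cost=20
16. q=(15,29) nearest=8 d=6 new=(17,28) → add node 16 parent=8 cost=28
17. q=(14,4) nearest=2 d=4 new=(14,4) → add node 17 parent=2 cost=12
18. q=(25,34) nearest=13 d=2 new=(25,34) → add node 18 parent=13 cost=38
19. q=(13,40) nearest=12 d=8 new=(17,36) → add node 19 parent=12 cost=36
20. q=(0,30) nearest=14 d=6 new=(0,28) → add node 20 parent=14 cost=28

Path: 0 1 2 3 5 7 8 16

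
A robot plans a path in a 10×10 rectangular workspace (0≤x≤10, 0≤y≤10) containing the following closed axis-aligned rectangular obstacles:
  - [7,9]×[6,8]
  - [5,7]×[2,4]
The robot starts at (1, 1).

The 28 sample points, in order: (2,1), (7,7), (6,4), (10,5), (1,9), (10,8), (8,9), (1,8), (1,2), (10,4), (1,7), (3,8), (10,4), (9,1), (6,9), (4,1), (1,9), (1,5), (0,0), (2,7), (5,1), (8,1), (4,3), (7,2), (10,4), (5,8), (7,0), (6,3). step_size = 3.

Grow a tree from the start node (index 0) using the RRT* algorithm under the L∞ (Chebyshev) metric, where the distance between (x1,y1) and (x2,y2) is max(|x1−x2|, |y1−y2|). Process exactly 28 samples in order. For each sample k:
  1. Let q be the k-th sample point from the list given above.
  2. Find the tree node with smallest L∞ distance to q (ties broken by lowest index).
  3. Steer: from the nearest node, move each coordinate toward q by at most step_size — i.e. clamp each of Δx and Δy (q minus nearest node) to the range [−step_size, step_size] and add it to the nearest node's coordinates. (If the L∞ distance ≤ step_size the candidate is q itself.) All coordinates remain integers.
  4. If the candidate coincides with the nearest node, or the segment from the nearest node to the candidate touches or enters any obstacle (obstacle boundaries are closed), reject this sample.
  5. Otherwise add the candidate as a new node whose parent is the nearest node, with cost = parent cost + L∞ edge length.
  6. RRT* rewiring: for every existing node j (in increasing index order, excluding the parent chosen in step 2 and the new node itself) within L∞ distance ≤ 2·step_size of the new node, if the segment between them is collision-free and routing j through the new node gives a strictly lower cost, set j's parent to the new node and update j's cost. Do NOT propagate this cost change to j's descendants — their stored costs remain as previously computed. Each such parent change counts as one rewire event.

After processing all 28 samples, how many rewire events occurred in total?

1. q=(2,1) nearest=0 d=1 new=(2,1) → add node 1 parent=0 cost=1
2. q=(7,7) nearest=0 d=6 new=(4,4) → add node 2 parent=0 cost=3
3. q=(6,4) nearest=2 d=2 new=(6,4) → blocked by [5,7]×[2,4], reject
4. q=(10,5) nearest=2 d=6 new=(7,5) → add node 3 parent=2 cost=6
5. q=(1,9) nearest=2 d=5 new=(1,7) → add node 4 parent=2 cost=6
6. q=(10,8) nearest=3 d=3 new=(10,8) → blocked by [7,9]×[6,8], reject
7. q=(8,9) nearest=3 d=4 new=(8,8) → blocked by [7,9]×[6,8], reject
8. q=(1,8) nearest=4 d=1 new=(1,8) → add node 5 parent=4 cost=7
9. q=(1,2) nearest=0 d=1 new=(1,2) → add node 6 parent=0 cost=1
10. q=(10,4) nearest=3 d=3 new=(10,4) → add node 7 parent=3 cost=9
11. q=(1,7) nearest=4 d=0 → coincident, reject
12. q=(3,8) nearest=4 d=2 new=(3,8) → add node 8 parent=4 cost=8
13. q=(10,4) nearest=7 d=0 → coincident, reject
14. q=(9,1) nearest=7 d=3 new=(9,1) → add node 9 parent=7 cost=12
15. q=(6,9) nearest=8 d=3 new=(6,9) → add node 10 parent=8 cost=11
16. q=(4,1) nearest=1 d=2 new=(4,1) → add node 11 parent=1 cost=3; rewire 9→11 (8<12)
17. q=(1,9) nearest=5 d=1 new=(1,9) → add node 12 parent=5 cost=8
18. q=(1,5) nearest=4 d=2 new=(1,5) → add node 13 parent=4 cost=8
19. q=(0,0) nearest=0 d=1 new=(0,0) → add node 14 parent=0 cost=1; rewire 13→14 (6<8)
20. q=(2,7) nearest=4 d=1 new=(2,7) → add node 15 parent=4 cost=7
21. q=(5,1) nearest=11 d=1 new=(5,1) → add node 16 parent=11 cost=4
22. q=(8,1) nearest=9 d=1 new=(8,1) → add node 17 parent=9 cost=9
23. q=(4,3) nearest=2 d=1 new=(4,3) → add node 18 parent=2 cost=4; rewire 10→18 (10<11)
24. q=(7,2) nearest=17 d=1 new=(7,2) → blocked by [5,7]×[2,4], reject
25. q=(10,4) nearest=7 d=0 → coincident, reject
26. q=(5,8) nearest=10 d=1 new=(5,8) → add node 19 parent=10 cost=11
27. q=(7,0) nearest=17 d=1 new=(7,0) → add node 20 parent=17 cost=10
28. q=(6,3) nearest=2 d=2 new=(6,3) → blocked by [5,7]×[2,4], reject

Rewire events: 3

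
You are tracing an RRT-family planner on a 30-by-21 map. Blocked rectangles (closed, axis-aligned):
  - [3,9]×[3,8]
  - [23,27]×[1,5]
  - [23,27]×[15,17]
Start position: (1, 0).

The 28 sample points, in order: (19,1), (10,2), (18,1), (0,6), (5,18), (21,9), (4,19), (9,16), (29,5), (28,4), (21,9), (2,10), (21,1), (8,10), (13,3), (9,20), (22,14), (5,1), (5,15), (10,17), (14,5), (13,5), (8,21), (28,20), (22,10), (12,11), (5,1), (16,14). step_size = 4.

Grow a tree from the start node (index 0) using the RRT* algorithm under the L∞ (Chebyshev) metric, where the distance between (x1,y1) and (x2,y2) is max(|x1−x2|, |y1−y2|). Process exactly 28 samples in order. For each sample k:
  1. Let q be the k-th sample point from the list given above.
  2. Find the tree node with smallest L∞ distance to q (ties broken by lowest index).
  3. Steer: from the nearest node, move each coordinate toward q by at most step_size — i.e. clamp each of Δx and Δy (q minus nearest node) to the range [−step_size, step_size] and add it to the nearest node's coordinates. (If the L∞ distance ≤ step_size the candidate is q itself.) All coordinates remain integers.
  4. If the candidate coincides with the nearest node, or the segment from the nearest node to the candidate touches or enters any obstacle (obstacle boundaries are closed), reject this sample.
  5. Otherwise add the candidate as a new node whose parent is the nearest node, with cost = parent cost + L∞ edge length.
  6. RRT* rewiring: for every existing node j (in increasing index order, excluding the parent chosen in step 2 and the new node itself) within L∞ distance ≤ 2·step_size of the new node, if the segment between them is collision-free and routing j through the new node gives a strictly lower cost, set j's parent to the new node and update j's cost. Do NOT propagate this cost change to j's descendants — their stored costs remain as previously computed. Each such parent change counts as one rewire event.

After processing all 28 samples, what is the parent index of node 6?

1. q=(19,1) nearest=0 d=18 new=(5,1) → add node 1 parent=0 cost=4
2. q=(10,2) nearest=1 d=5 new=(9,2) → add node 2 parent=1 cost=8
3. q=(18,1) nearest=2 d=9 new=(13,1) → add node 3 parent=2 cost=12
4. q=(0,6) nearest=1 d=5 new=(1,5) → blocked by [3,9]×[3,8], reject
5. q=(5,18) nearest=2 d=16 new=(5,6) → blocked by [3,9]×[3,8], reject
6. q=(21,9) nearest=3 d=8 new=(17,5) → add node 4 parent=3 cost=16
7. q=(4,19) nearest=4 d=14 new=(13,9) → add node 5 parent=4 cost=20
8. q=(9,16) nearest=5 d=7 new=(9,13) → add node 6 parent=5 cost=24
9. q=(29,5) nearest=4 d=12 new=(21,5) → add node 7 parent=4 cost=20
10. q=(28,4) nearest=7 d=7 new=(25,4) → blocked by [23,27]×[1,5], reject
11. q=(21,9) nearest=4 d=4 new=(21,9) → add node 8 parent=4 cost=20
12. q=(2,10) nearest=6 d=7 new=(5,10) → add node 9 parent=6 cost=28
13. q=(21,1) nearest=4 d=4 new=(21,1) → add node 10 parent=4 cost=20
14. q=(8,10) nearest=6 d=3 new=(8,10) → add node 11 parent=6 cost=27
15. q=(13,3) nearest=3 d=2 new=(13,3) → add node 12 parent=3 cost=14; rewire 11→12 (21<27)
16. q=(9,20) nearest=6 d=7 new=(9,17) → add node 13 parent=6 cost=28
17. q=(22,14) nearest=8 d=5 new=(22,13) → add node 14 parent=8 cost=24
18. q=(5,1) nearest=1 d=0 → coincident, reject
19. q=(5,15) nearest=6 d=4 new=(5,15) → add node 15 parent=6 cost=28
20. q=(10,17) nearest=13 d=1 new=(10,17) → add node 16 parent=13 cost=29
21. q=(14,5) nearest=12 d=2 new=(14,5) → add node 17 parent=12 cost=16
22. q=(13,5) nearest=17 d=1 new=(13,5) → add node 18 parent=17 cost=17
23. q=(8,21) nearest=13 d=4 new=(8,21) → add node 19 parent=13 cost=32
24. q=(28,20) nearest=14 d=7 new=(26,17) → blocked by [23,27]×[15,17], reject
25. q=(22,10) nearest=8 d=1 new=(22,10) → add node 20 parent=8 cost=21
26. q=(12,11) nearest=5 d=2 new=(12,11) → add node 21 parent=5 cost=22; rewire 16→21 (28<29)
27. q=(5,1) nearest=1 d=0 → coincident, reject
28. q=(16,14) nearest=21 d=4 new=(16,14) → add node 22 parent=21 cost=26

Parent of node 6: 5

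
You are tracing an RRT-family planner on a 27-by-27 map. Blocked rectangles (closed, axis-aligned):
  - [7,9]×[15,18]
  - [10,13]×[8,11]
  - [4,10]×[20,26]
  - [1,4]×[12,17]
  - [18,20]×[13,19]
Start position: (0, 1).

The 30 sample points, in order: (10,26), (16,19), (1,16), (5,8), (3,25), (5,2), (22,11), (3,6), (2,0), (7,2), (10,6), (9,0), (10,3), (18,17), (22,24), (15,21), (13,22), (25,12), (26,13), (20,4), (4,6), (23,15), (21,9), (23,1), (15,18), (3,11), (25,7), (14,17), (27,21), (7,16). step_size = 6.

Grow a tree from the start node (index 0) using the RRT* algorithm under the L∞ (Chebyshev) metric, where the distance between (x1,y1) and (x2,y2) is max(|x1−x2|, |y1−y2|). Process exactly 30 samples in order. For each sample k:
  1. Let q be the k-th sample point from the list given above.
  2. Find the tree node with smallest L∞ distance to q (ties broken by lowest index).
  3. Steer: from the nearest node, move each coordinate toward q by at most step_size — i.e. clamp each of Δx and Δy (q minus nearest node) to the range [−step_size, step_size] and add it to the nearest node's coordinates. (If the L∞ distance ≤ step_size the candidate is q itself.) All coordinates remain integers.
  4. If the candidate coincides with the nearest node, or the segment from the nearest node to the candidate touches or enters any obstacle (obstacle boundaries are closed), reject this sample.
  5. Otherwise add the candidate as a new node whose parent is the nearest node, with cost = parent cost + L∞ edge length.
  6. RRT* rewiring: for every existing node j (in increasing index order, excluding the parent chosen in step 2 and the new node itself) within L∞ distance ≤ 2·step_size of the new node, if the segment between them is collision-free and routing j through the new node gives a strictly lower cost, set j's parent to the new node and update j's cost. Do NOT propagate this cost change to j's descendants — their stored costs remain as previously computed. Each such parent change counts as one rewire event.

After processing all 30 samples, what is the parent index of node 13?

1. q=(10,26) nearest=0 d=25 new=(6,7) → add node 1 parent=0 cost=6
2. q=(16,19) nearest=1 d=12 new=(12,13) → blocked by [10,13]×[8,11], reject
3. q=(1,16) nearest=1 d=9 new=(1,13) → blocked by [1,4]×[12,17], reject
4. q=(5,8) nearest=1 d=1 new=(5,8) → add node 2 parent=1 cost=7
5. q=(3,25) nearest=2 d=17 new=(3,14) → blocked by [1,4]×[12,17], reject
6. q=(5,2) nearest=0 d=5 new=(5,2) → add node 3 parent=0 cost=5
7. q=(22,11) nearest=1 d=16 new=(12,11) → blocked by [10,13]×[8,11], reject
8. q=(3,6) nearest=2 d=2 new=(3,6) → add node 4 parent=2 cost=9
9. q=(2,0) nearest=0 d=2 new=(2,0) → add node 5 parent=0 cost=2; rewire 4→5 (8<9)
10. q=(7,2) nearest=3 d=2 new=(7,2) → add node 6 parent=3 cost=7
11. q=(10,6) nearest=1 d=4 new=(10,6) → add node 7 parent=1 cost=10
12. q=(9,0) nearest=6 d=2 new=(9,0) → add node 8 parent=6 cost=9
13. q=(10,3) nearest=6 d=3 new=(10,3) → add node 9 parent=6 cost=10
14. q=(18,17) nearest=7 d=11 new=(16,12) → blocked by [10,13]×[8,11], reject
15. q=(22,24) nearest=1 d=17 new=(12,13) → blocked by [10,13]×[8,11], reject
16. q=(15,21) nearest=2 d=13 new=(11,14) → add node 10 parent=2 cost=13
17. q=(13,22) nearest=10 d=8 new=(13,20) → add node 11 parent=10 cost=19
18. q=(25,12) nearest=11 d=12 new=(19,14) → blocked by [18,20]×[13,19], reject
19. q=(26,13) nearest=11 d=13 new=(19,14) → blocked by [18,20]×[13,19], reject
20. q=(20,4) nearest=7 d=10 new=(16,4) → add node 12 parent=7 cost=16
21. q=(4,6) nearest=4 d=1 new=(4,6) → add node 13 parent=4 cost=9
22. q=(23,15) nearest=11 d=10 new=(19,15) → blocked by [18,20]×[13,19], reject
23. q=(21,9) nearest=12 d=5 new=(21,9) → add node 14 parent=12 cost=21
24. q=(23,1) nearest=12 d=7 new=(22,1) → add node 15 parent=12 cost=22
25. q=(15,18) nearest=11 d=2 new=(15,18) → add node 16 parent=11 cost=21
26. q=(3,11) nearest=2 d=3 new=(3,11) → add node 17 parent=2 cost=10
27. q=(25,7) nearest=14 d=4 new=(25,7) → add node 18 parent=14 cost=25
28. q=(14,17) nearest=16 d=1 new=(14,17) → add node 19 parent=16 cost=22
29. q=(27,21) nearest=14 d=12 new=(27,15) → add node 20 parent=14 cost=27
30. q=(7,16) nearest=10 d=4 new=(7,16) → blocked by [7,9]×[15,18], reject

Parent of node 13: 4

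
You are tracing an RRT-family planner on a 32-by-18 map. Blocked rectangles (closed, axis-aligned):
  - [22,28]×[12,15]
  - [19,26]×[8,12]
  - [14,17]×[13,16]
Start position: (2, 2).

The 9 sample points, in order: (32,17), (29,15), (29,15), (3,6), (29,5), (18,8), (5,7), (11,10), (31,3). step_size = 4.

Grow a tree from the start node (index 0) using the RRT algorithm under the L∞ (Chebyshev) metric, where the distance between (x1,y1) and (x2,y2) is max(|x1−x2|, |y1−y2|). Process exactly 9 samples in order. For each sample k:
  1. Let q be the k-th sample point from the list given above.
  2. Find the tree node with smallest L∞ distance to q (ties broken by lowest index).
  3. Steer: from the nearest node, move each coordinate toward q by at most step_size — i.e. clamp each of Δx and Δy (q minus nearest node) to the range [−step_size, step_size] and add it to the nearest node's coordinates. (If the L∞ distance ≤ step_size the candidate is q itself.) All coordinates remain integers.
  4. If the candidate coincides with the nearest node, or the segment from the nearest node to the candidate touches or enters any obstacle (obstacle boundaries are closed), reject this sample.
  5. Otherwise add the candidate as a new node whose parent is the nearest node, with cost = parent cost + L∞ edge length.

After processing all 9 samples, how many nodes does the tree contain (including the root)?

1. q=(32,17) nearest=0 d=30 new=(6,6) → add node 1 parent=0 cost=4
2. q=(29,15) nearest=1 d=23 new=(10,10) → add node 2 parent=1 cost=8
3. q=(29,15) nearest=2 d=19 new=(14,14) → blocked by [14,17]×[13,16], reject
4. q=(3,6) nearest=1 d=3 new=(3,6) → add node 3 parent=1 cost=7
5. q=(29,5) nearest=2 d=19 new=(14,6) → add node 4 parent=2 cost=12
6. q=(18,8) nearest=4 d=4 new=(18,8) → add node 5 parent=4 cost=16
7. q=(5,7) nearest=1 d=1 new=(5,7) → add node 6 parent=1 cost=5
8. q=(11,10) nearest=2 d=1 new=(11,10) → add node 7 parent=2 cost=9
9. q=(31,3) nearest=5 d=13 new=(22,4) → add node 8 parent=5 cost=20

Node count: 9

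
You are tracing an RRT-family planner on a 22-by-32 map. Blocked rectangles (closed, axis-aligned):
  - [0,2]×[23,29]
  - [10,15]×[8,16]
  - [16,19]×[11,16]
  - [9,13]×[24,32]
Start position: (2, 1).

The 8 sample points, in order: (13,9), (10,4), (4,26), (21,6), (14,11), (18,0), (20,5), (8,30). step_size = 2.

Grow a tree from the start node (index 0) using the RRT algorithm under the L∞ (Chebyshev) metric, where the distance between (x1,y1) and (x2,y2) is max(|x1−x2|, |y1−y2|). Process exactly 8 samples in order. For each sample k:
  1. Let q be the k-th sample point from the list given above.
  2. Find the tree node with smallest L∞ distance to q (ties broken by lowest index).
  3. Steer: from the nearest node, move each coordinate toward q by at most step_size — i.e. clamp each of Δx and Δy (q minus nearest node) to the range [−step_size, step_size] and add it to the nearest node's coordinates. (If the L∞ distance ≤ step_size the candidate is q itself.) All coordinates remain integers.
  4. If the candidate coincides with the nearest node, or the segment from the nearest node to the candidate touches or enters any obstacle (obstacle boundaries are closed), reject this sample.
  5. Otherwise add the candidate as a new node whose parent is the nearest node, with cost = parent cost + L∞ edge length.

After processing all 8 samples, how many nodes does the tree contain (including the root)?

1. q=(13,9) nearest=0 d=11 new=(4,3) → add node 1 parent=0 cost=2
2. q=(10,4) nearest=1 d=6 new=(6,4) → add node 2 parent=1 cost=4
3. q=(4,26) nearest=2 d=22 new=(4,6) → add node 3 parent=2 cost=6
4. q=(21,6) nearest=2 d=15 new=(8,6) → add node 4 parent=2 cost=6
5. q=(14,11) nearest=4 d=6 new=(10,8) → blocked by [10,15]×[8,16], reject
6. q=(18,0) nearest=4 d=10 new=(10,4) → add node 5 parent=4 cost=8
7. q=(20,5) nearest=5 d=10 new=(12,5) → add node 6 parent=5 cost=10
8. q=(8,30) nearest=3 d=24 new=(6,8) → add node 7 parent=3 cost=8

Node count: 8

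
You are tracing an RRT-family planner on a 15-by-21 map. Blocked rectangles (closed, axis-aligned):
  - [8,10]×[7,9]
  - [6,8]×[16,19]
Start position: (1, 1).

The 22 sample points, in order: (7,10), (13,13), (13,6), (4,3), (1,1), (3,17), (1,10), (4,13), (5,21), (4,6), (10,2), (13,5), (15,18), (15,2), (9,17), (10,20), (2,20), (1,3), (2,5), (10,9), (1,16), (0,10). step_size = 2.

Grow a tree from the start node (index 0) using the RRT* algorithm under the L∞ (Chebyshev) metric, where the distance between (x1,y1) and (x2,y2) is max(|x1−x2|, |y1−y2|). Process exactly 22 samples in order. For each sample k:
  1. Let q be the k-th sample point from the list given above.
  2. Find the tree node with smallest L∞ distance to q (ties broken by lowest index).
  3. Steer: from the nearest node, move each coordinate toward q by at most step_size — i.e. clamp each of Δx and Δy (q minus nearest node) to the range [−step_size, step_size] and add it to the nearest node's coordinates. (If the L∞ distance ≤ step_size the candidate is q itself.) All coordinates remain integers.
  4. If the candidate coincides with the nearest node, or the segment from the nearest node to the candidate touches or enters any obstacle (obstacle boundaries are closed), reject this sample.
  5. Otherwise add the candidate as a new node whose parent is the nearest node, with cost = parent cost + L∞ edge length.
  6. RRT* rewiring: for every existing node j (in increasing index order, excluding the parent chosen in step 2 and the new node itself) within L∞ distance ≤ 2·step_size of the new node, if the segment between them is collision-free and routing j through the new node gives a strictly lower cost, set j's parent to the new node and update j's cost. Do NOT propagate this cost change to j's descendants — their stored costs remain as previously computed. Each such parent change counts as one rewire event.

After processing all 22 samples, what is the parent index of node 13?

Parent of node 13: 11

1. q=(7,10) nearest=0 d=9 new=(3,3) → add node 1 parent=0 cost=2
2. q=(13,13) nearest=1 d=10 new=(5,5) → add node 2 parent=1 cost=4
3. q=(13,6) nearest=2 d=8 new=(7,6) → add node 3 parent=2 cost=6
4. q=(4,3) nearest=1 d=1 new=(4,3) → add node 4 parent=1 cost=3
5. q=(1,1) nearest=0 d=0 → coincident, reject
6. q=(3,17) nearest=3 d=11 new=(5,8) → add node 5 parent=3 cost=8
7. q=(1,10) nearest=5 d=4 new=(3,10) → add node 6 parent=5 cost=10
8. q=(4,13) nearest=6 d=3 new=(4,12) → add node 7 parent=6 cost=12
9. q=(5,21) nearest=7 d=9 new=(5,14) → add node 8 parent=7 cost=14
10. q=(4,6) nearest=2 d=1 new=(4,6) → add node 9 parent=2 cost=5; rewire 5→9 (7<8); rewire 6→9 (9<10)
11. q=(10,2) nearest=3 d=4 new=(9,4) → add node 10 parent=3 cost=8
12. q=(13,5) nearest=10 d=4 new=(11,5) → add node 11 parent=10 cost=10
13. q=(15,18) nearest=5 d=10 new=(7,10) → add node 12 parent=5 cost=9; rewire 8→12 (13<14)
14. q=(15,2) nearest=11 d=4 new=(13,3) → add node 13 parent=11 cost=12
15. q=(9,17) nearest=8 d=4 new=(7,16) → blocked by [6,8]×[16,19], reject
16. q=(10,20) nearest=8 d=6 new=(7,16) → blocked by [6,8]×[16,19], reject
17. q=(2,20) nearest=8 d=6 new=(3,16) → add node 14 parent=8 cost=15
18. q=(1,3) nearest=0 d=2 new=(1,3) → add node 15 parent=0 cost=2
19. q=(2,5) nearest=1 d=2 new=(2,5) → add node 16 parent=1 cost=4
20. q=(10,9) nearest=3 d=3 new=(9,8) → blocked by [8,10]×[7,9], reject
21. q=(1,16) nearest=14 d=2 new=(1,16) → add node 17 parent=14 cost=17
22. q=(0,10) nearest=6 d=3 new=(1,10) → add node 18 parent=6 cost=11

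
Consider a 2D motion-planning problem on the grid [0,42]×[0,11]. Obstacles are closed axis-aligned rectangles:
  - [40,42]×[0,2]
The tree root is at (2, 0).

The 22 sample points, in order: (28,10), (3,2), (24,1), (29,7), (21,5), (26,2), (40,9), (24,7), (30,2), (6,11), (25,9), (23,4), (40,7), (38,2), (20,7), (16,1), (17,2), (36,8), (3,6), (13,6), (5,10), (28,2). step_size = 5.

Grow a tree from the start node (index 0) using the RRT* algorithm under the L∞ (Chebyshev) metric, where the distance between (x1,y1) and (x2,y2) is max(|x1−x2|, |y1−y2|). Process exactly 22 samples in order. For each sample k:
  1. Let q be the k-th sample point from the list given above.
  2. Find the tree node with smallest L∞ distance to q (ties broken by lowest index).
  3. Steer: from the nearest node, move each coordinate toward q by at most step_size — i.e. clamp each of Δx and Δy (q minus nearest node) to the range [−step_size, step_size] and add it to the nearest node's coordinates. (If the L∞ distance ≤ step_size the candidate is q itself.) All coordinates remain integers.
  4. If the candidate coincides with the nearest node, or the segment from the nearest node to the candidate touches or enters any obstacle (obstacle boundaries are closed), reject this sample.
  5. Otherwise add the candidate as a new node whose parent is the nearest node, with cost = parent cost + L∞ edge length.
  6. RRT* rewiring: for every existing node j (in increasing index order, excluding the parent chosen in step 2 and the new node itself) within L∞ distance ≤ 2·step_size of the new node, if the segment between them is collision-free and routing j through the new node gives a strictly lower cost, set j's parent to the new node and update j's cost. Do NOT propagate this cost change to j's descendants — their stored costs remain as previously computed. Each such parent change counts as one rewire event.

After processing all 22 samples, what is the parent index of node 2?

1. q=(28,10) nearest=0 d=26 new=(7,5) → add node 1 parent=0 cost=5
2. q=(3,2) nearest=0 d=2 new=(3,2) → add node 2 parent=0 cost=2
3. q=(24,1) nearest=1 d=17 new=(12,1) → add node 3 parent=1 cost=10
4. q=(29,7) nearest=3 d=17 new=(17,6) → add node 4 parent=3 cost=15
5. q=(21,5) nearest=4 d=4 new=(21,5) → add node 5 parent=4 cost=19
6. q=(26,2) nearest=5 d=5 new=(26,2) → add node 6 parent=5 cost=24
7. q=(40,9) nearest=6 d=14 new=(31,7) → add node 7 parent=6 cost=29
8. q=(24,7) nearest=5 d=3 new=(24,7) → add node 8 parent=5 cost=22
9. q=(30,2) nearest=6 d=4 new=(30,2) → add node 9 parent=6 cost=28
10. q=(6,11) nearest=1 d=6 new=(6,10) → add node 10 parent=1 cost=10
11. q=(25,9) nearest=8 d=2 new=(25,9) → add node 11 parent=8 cost=24
12. q=(23,4) nearest=5 d=2 new=(23,4) → add node 12 parent=5 cost=21
13. q=(40,7) nearest=7 d=9 new=(36,7) → add node 13 parent=7 cost=34
14. q=(38,2) nearest=13 d=5 new=(38,2) → add node 14 parent=13 cost=39
15. q=(20,7) nearest=5 d=2 new=(20,7) → add node 15 parent=5 cost=21
16. q=(16,1) nearest=3 d=4 new=(16,1) → add node 16 parent=3 cost=14; rewire 11→16 (23<24); rewire 15→16 (20<21)
17. q=(17,2) nearest=16 d=1 new=(17,2) → add node 17 parent=16 cost=15
18. q=(36,8) nearest=13 d=1 new=(36,8) → add node 18 parent=13 cost=35
19. q=(3,6) nearest=1 d=4 new=(3,6) → add node 19 parent=1 cost=9
20. q=(13,6) nearest=4 d=4 new=(13,6) → add node 20 parent=4 cost=19
21. q=(5,10) nearest=10 d=1 new=(5,10) → add node 21 parent=10 cost=11
22. q=(28,2) nearest=6 d=2 new=(28,2) → add node 22 parent=6 cost=26; rewire 14→22 (36<39); rewire 18→22 (34<35)

Parent of node 2: 0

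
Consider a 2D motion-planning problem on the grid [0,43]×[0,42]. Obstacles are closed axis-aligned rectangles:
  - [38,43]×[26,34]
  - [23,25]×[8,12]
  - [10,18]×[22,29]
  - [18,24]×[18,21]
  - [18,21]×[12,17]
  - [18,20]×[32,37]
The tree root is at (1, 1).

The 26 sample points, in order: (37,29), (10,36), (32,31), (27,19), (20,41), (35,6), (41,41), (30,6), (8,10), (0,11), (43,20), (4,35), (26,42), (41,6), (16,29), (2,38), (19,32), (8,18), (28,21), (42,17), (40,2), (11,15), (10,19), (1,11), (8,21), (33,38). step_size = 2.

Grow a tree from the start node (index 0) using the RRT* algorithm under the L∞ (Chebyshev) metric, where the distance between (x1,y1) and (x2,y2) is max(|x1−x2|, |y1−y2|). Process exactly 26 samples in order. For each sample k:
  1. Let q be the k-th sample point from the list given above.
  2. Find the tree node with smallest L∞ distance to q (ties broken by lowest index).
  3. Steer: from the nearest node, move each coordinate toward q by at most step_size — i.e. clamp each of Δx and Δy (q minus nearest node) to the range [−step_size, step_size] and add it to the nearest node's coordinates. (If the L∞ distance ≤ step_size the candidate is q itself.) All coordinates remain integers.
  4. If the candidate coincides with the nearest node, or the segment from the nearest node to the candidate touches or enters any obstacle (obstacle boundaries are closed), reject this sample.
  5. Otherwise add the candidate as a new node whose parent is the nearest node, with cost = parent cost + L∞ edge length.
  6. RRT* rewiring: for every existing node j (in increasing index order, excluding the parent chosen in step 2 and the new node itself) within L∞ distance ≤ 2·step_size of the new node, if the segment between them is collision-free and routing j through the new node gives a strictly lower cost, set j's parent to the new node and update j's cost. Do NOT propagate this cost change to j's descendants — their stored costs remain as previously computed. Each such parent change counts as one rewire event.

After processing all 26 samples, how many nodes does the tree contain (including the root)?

1. q=(37,29) nearest=0 d=36 new=(3,3) → add node 1 parent=0 cost=2
2. q=(10,36) nearest=1 d=33 new=(5,5) → add node 2 parent=1 cost=4
3. q=(32,31) nearest=2 d=27 new=(7,7) → add node 3 parent=2 cost=6
4. q=(27,19) nearest=3 d=20 new=(9,9) → add node 4 parent=3 cost=8
5. q=(20,41) nearest=4 d=32 new=(11,11) → add node 5 parent=4 cost=10
6. q=(35,6) nearest=5 d=24 new=(13,9) → add node 6 parent=5 cost=12
7. q=(41,41) nearest=5 d=30 new=(13,13) → add node 7 parent=5 cost=12
8. q=(30,6) nearest=6 d=17 new=(15,7) → add node 8 parent=6 cost=14
9. q=(8,10) nearest=4 d=1 new=(8,10) → add node 9 parent=4 cost=9
10. q=(0,11) nearest=2 d=6 new=(3,7) → add node 10 parent=2 cost=6
11. q=(43,20) nearest=8 d=28 new=(17,9) → add node 11 parent=8 cost=16
12. q=(4,35) nearest=7 d=22 new=(11,15) → add node 12 parent=7 cost=14
13. q=(26,42) nearest=12 d=27 new=(13,17) → add node 13 parent=12 cost=16
14. q=(41,6) nearest=11 d=24 new=(19,7) → add node 14 parent=11 cost=18
15. q=(16,29) nearest=13 d=12 new=(15,19) → add node 15 parent=13 cost=18
16. q=(2,38) nearest=15 d=19 new=(13,21) → add node 16 parent=15 cost=20
17. q=(19,32) nearest=16 d=11 new=(15,23) → blocked by [10,18]×[22,29], reject
18. q=(8,18) nearest=12 d=3 new=(9,17) → add node 17 parent=12 cost=16
19. q=(28,21) nearest=11 d=12 new=(19,11) → add node 18 parent=11 cost=18
20. q=(42,17) nearest=14 d=23 new=(21,9) → add node 19 parent=14 cost=20
21. q=(40,2) nearest=19 d=19 new=(23,7) → add node 20 parent=19 cost=22
22. q=(11,15) nearest=12 d=0 → coincident, reject
23. q=(10,19) nearest=17 d=2 new=(10,19) → add node 21 parent=17 cost=18
24. q=(1,11) nearest=10 d=4 new=(1,9) → add node 22 parent=10 cost=8
25. q=(8,21) nearest=21 d=2 new=(8,21) → add node 23 parent=21 cost=20
26. q=(33,38) nearest=15 d=19 new=(17,21) → add node 24 parent=15 cost=20

Node count: 25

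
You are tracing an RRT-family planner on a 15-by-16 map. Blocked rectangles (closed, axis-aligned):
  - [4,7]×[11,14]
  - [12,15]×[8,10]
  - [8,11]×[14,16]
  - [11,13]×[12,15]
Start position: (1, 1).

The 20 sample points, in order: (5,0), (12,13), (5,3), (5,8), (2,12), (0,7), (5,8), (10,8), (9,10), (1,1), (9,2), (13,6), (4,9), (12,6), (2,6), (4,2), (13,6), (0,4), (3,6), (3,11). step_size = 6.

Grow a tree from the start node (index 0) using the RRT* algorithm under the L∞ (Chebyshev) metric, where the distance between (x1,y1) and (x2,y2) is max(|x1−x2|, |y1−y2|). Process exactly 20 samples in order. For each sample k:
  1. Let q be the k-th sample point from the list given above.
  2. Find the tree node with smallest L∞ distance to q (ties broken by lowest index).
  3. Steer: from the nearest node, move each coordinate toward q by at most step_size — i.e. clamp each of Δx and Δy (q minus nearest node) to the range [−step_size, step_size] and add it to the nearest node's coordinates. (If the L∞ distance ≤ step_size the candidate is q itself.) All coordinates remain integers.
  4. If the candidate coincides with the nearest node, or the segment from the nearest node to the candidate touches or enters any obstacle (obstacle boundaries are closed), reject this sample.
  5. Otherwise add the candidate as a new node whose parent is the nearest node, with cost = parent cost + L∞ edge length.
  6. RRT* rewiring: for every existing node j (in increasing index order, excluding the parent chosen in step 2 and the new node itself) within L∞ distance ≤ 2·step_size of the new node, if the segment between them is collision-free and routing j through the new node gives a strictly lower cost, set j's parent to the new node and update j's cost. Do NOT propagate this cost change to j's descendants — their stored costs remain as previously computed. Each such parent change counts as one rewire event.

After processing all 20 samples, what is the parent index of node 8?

1. q=(5,0) nearest=0 d=4 new=(5,0) → add node 1 parent=0 cost=4
2. q=(12,13) nearest=0 d=12 new=(7,7) → add node 2 parent=0 cost=6
3. q=(5,3) nearest=1 d=3 new=(5,3) → add node 3 parent=1 cost=7
4. q=(5,8) nearest=2 d=2 new=(5,8) → add node 4 parent=2 cost=8
5. q=(2,12) nearest=4 d=4 new=(2,12) → add node 5 parent=4 cost=12
6. q=(0,7) nearest=3 d=5 new=(0,7) → add node 6 parent=3 cost=12
7. q=(5,8) nearest=4 d=0 → coincident, reject
8. q=(10,8) nearest=2 d=3 new=(10,8) → add node 7 parent=2 cost=9
9. q=(9,10) nearest=7 d=2 new=(9,10) → add node 8 parent=7 cost=11
10. q=(1,1) nearest=0 d=0 → coincident, reject
11. q=(9,2) nearest=1 d=4 new=(9,2) → add node 9 parent=1 cost=8
12. q=(13,6) nearest=7 d=3 new=(13,6) → add node 10 parent=7 cost=12
13. q=(4,9) nearest=4 d=1 new=(4,9) → add node 11 parent=4 cost=9
14. q=(12,6) nearest=10 d=1 new=(12,6) → add node 12 parent=10 cost=13
15. q=(2,6) nearest=6 d=2 new=(2,6) → add node 13 parent=6 cost=14
16. q=(4,2) nearest=3 d=1 new=(4,2) → add node 14 parent=3 cost=8; rewire 13→14 (12<14)
17. q=(13,6) nearest=10 d=0 → coincident, reject
18. q=(0,4) nearest=13 d=2 new=(0,4) → add node 15 parent=13 cost=14
19. q=(3,6) nearest=13 d=1 new=(3,6) → add node 16 parent=13 cost=13
20. q=(3,11) nearest=5 d=1 new=(3,11) → add node 17 parent=5 cost=13

Parent of node 8: 7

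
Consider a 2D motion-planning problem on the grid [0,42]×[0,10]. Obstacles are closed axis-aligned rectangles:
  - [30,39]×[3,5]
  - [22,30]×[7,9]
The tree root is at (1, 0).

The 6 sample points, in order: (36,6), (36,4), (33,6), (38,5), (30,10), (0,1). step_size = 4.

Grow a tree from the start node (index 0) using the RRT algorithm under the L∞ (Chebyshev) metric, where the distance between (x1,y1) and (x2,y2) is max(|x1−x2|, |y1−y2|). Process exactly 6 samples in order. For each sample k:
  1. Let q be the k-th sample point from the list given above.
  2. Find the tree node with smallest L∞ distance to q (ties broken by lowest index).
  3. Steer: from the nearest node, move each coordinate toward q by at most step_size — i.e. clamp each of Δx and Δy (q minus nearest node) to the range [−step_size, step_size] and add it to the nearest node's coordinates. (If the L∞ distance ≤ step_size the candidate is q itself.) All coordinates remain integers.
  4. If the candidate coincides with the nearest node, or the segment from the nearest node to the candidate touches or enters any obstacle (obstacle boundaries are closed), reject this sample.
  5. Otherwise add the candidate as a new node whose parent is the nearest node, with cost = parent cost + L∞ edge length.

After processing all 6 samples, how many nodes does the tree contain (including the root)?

1. q=(36,6) nearest=0 d=35 new=(5,4) → add node 1 parent=0 cost=4
2. q=(36,4) nearest=1 d=31 new=(9,4) → add node 2 parent=1 cost=8
3. q=(33,6) nearest=2 d=24 new=(13,6) → add node 3 parent=2 cost=12
4. q=(38,5) nearest=3 d=25 new=(17,5) → add node 4 parent=3 cost=16
5. q=(30,10) nearest=4 d=13 new=(21,9) → add node 5 parent=4 cost=20
6. q=(0,1) nearest=0 d=1 new=(0,1) → add node 6 parent=0 cost=1

Node count: 7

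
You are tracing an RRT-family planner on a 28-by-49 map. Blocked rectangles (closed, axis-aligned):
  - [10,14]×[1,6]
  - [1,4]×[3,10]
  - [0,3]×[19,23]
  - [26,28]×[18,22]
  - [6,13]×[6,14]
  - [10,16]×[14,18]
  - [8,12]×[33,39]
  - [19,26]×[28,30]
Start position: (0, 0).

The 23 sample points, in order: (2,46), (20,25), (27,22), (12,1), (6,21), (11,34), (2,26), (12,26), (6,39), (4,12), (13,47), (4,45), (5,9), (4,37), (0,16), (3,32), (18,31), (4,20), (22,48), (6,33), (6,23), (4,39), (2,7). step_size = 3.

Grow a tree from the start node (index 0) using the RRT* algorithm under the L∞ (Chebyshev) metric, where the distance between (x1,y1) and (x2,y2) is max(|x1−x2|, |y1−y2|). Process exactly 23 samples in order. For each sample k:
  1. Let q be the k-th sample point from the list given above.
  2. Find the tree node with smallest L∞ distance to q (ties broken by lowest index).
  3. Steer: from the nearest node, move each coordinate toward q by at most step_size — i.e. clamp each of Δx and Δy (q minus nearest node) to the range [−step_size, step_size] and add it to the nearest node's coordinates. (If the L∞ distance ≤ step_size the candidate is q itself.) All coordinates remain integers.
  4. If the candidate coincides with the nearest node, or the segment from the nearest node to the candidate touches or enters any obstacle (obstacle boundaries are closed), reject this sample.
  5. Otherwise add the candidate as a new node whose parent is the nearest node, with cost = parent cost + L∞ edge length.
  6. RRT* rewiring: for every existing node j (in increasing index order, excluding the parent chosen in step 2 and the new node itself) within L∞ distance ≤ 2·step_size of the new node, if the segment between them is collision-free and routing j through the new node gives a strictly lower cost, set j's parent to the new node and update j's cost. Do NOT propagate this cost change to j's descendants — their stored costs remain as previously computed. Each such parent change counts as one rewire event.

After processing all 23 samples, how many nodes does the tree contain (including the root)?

1. q=(2,46) nearest=0 d=46 new=(2,3) → blocked by [1,4]×[3,10], reject
2. q=(20,25) nearest=0 d=25 new=(3,3) → blocked by [1,4]×[3,10], reject
3. q=(27,22) nearest=0 d=27 new=(3,3) → blocked by [1,4]×[3,10], reject
4. q=(12,1) nearest=0 d=12 new=(3,1) → add node 1 parent=0 cost=3
5. q=(6,21) nearest=1 d=20 new=(6,4) → add node 2 parent=1 cost=6
6. q=(11,34) nearest=2 d=30 new=(9,7) → blocked by [6,13]×[6,14], reject
7. q=(2,26) nearest=2 d=22 new=(3,7) → blocked by [1,4]×[3,10], reject
8. q=(12,26) nearest=2 d=22 new=(9,7) → blocked by [6,13]×[6,14], reject
9. q=(6,39) nearest=2 d=35 new=(6,7) → blocked by [6,13]×[6,14], reject
10. q=(4,12) nearest=2 d=8 new=(4,7) → blocked by [1,4]×[3,10], reject
11. q=(13,47) nearest=2 d=43 new=(9,7) → blocked by [6,13]×[6,14], reject
12. q=(4,45) nearest=2 d=41 new=(4,7) → blocked by [1,4]×[3,10], reject
13. q=(5,9) nearest=2 d=5 new=(5,7) → add node 3 parent=2 cost=9
14. q=(4,37) nearest=3 d=30 new=(4,10) → blocked by [1,4]×[3,10], reject
15. q=(0,16) nearest=3 d=9 new=(2,10) → blocked by [1,4]×[3,10], reject
16. q=(3,32) nearest=3 d=25 new=(3,10) → blocked by [1,4]×[3,10], reject
17. q=(18,31) nearest=3 d=24 new=(8,10) → blocked by [6,13]×[6,14], reject
18. q=(4,20) nearest=3 d=13 new=(4,10) → blocked by [1,4]×[3,10], reject
19. q=(22,48) nearest=3 d=41 new=(8,10) → blocked by [6,13]×[6,14], reject
20. q=(6,33) nearest=3 d=26 new=(6,10) → blocked by [6,13]×[6,14], reject
21. q=(6,23) nearest=3 d=16 new=(6,10) → blocked by [6,13]×[6,14], reject
22. q=(4,39) nearest=3 d=32 new=(4,10) → blocked by [1,4]×[3,10], reject
23. q=(2,7) nearest=3 d=3 new=(2,7) → blocked by [1,4]×[3,10], reject

Node count: 4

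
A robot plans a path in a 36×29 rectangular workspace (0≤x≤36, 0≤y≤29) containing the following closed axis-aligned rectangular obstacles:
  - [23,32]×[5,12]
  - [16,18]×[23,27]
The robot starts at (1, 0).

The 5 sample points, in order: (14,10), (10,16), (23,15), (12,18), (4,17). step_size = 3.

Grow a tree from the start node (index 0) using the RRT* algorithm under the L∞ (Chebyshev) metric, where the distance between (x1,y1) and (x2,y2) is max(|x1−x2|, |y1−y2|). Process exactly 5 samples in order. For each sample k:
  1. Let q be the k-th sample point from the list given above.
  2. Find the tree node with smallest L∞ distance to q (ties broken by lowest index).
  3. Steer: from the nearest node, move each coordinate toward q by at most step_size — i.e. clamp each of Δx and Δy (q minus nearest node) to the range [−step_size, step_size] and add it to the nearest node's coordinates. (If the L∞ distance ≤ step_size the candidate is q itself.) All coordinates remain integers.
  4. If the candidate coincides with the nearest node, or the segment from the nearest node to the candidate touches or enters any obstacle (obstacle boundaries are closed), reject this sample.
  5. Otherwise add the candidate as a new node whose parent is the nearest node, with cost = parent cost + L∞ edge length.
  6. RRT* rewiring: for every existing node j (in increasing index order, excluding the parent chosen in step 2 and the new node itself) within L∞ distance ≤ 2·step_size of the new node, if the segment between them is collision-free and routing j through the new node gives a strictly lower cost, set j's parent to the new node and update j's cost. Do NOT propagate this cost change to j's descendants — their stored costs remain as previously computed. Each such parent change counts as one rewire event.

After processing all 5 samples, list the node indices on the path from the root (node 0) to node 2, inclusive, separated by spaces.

Path: 0 1 2

1. q=(14,10) nearest=0 d=13 new=(4,3) → add node 1 parent=0 cost=3
2. q=(10,16) nearest=1 d=13 new=(7,6) → add node 2 parent=1 cost=6
3. q=(23,15) nearest=2 d=16 new=(10,9) → add node 3 parent=2 cost=9
4. q=(12,18) nearest=3 d=9 new=(12,12) → add node 4 parent=3 cost=12
5. q=(4,17) nearest=3 d=8 new=(7,12) → add node 5 parent=3 cost=12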